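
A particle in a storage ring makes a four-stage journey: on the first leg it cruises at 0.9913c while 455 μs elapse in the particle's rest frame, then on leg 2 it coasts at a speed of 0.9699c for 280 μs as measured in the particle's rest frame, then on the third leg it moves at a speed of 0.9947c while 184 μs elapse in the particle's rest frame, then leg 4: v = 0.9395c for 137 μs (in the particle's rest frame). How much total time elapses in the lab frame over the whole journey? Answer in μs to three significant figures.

Leg 1: γ = 1/√(1 − 0.9913²) = 1/√0.01732 = 7.598; Δt_1 = 7.598 × 455 = 3457 μs.
Leg 2: γ = 1/√(1 − 0.9699²) = 1/√0.05929 = 4.107; Δt_2 = 4.107 × 280 = 1150 μs.
Leg 3: γ = 1/√(1 − 0.9947²) = 1/√0.01057 = 9.726; Δt_3 = 9.726 × 184 = 1790 μs.
Leg 4: γ = 1/√(1 − 0.9395²) = 1/√0.1173 = 2.919; Δt_4 = 2.919 × 137 = 399.9 μs.
Total: 3457 + 1150 + 1790 + 399.9 μs.

Δt = 6800 μs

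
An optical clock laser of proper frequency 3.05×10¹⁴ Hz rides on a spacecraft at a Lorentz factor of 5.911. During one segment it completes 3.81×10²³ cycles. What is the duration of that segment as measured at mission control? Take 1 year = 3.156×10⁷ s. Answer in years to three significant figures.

γ = 5.911
Proper time for N cycles: τ = N/f = 3.81×10²³/(3.05×10¹⁴) = 1.249×10⁹ s = 39.58 years.
Lab-frame duration Δt = γτ = 5.911 × 39.58 = 234.0 years.

Δt = 234 years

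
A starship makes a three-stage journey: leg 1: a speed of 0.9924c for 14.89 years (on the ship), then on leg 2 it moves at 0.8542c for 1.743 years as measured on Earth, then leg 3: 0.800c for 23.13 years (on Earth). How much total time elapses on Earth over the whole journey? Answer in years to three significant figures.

Δt = 146 years

Leg 1: γ = 1/√(1 − 0.9924²) = 1/√0.01514 = 8.127; Δt_1 = 8.127 × 14.89 = 121.0 years.
Leg 2: 1.743 years is already measured on Earth.
Leg 3: 23.13 years is already measured on Earth.
Total: 121.0 + 1.743 + 23.13 years.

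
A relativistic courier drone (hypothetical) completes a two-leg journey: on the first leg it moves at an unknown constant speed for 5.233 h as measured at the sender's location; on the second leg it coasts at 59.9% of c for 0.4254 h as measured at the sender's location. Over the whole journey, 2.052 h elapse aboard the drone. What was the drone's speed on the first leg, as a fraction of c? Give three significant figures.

β = 0.945

Leg 1: speed unknown; τ_1 = 5.233/γ_1.
Leg 2: β = 0.599; γ = 1/√(1 − 0.599²) = 1/√0.6412 = 1.249; τ_2 = 0.4254/1.249 = 0.3406 h.
Total proper time: τ_1 + 0.3406 = 2.052, so τ_1 = 2.052 − 0.3406 = 1.711 h.
γ_1 = 5.233/1.711 = 3.058; β = √(1 − 1/γ²) = √0.8930.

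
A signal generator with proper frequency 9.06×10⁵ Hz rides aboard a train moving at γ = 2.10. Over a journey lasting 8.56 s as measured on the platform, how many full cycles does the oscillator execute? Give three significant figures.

γ = 2.10
The oscillator's own cycle count is N = f × τ where τ is the proper time on the train. τ = Δt/γ = 8.56/2.100 = 4.076 s = 4.076×10⁰ s.
N = 9.06×10⁵ × 4.076×10⁰ = 3.693×10⁶.

N = 3.69×10⁶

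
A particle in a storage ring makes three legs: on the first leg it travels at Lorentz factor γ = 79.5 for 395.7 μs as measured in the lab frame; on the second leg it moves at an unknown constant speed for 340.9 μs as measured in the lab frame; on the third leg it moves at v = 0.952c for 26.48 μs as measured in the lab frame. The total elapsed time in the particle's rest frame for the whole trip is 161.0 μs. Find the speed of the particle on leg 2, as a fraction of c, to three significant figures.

β = 0.901

Leg 1: γ = 79.5; τ_1 = 395.7/79.50 = 4.977 μs.
Leg 2: speed unknown; τ_2 = 340.9/γ_2.
Leg 3: γ = 1/√(1 − 0.952²) = 1/√0.09370 = 3.267; τ_3 = 26.48/3.267 = 8.105 μs.
Total proper time: 4.977 + τ_2 + 8.105 = 161.0, so τ_2 = 161.0 − 13.08 = 147.9 μs.
γ_2 = 340.9/147.9 = 2.305; β = √(1 − 1/γ²) = √0.8117.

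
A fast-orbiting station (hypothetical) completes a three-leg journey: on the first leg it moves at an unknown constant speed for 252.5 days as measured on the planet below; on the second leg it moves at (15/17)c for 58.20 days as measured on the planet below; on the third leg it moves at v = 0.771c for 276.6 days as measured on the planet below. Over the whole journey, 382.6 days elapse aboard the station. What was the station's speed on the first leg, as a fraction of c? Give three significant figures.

Leg 1: speed unknown; τ_1 = 252.5/γ_1.
Leg 2: γ = 1/√(1 − (15/17)²) = 17/8 = 2.125; τ_2 = 58.20/2.125 = 27.39 days.
Leg 3: γ = 1/√(1 − 0.771²) = 1/√0.4056 = 1.570; τ_3 = 276.6/1.570 = 176.1 days.
Total proper time: τ_1 + 27.39 + 176.1 = 382.6, so τ_1 = 382.6 − 203.5 = 179.1 days.
γ_1 = 252.5/179.1 = 1.410; β = √(1 − 1/γ²) = √0.4971.

β = 0.705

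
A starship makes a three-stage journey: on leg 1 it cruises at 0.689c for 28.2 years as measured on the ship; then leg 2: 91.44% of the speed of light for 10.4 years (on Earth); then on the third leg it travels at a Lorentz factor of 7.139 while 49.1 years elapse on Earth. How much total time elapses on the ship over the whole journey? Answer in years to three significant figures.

Leg 1: 28.2 years is already measured on the ship.
Leg 2: β = 0.9144; γ = 1/√(1 − 0.9144²) = 1/√0.1639 = 2.470; τ_2 = 10.4/2.470 = 4.210 years.
Leg 3: γ = 7.139; τ_3 = 49.1/7.139 = 6.878 years.
Total: 28.20 + 4.210 + 6.878 years.

τ = 39.3 years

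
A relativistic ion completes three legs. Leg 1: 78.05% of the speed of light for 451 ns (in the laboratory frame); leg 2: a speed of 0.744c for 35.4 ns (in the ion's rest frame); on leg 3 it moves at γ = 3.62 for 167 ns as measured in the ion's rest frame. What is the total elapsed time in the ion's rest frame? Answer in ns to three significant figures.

τ = 484 ns

Leg 1: β = 0.7805; γ = 1/√(1 − 0.7805²) = 1/√0.3908 = 1.600; τ_1 = 451/1.600 = 281.9 ns.
Leg 2: 35.4 ns is already measured in the ion's rest frame.
Leg 3: 167 ns is already measured in the ion's rest frame.
Total: 281.9 + 35.40 + 167.0 ns.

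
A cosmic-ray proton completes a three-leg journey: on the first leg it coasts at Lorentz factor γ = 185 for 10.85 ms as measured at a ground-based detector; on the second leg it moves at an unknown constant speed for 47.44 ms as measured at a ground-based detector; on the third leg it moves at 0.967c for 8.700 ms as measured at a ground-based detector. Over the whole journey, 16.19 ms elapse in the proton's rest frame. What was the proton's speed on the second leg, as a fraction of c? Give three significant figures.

β = 0.956

Leg 1: γ = 185; τ_1 = 10.85/185.0 = 0.05865 ms.
Leg 2: speed unknown; τ_2 = 47.44/γ_2.
Leg 3: γ = 1/√(1 − 0.967²) = 1/√0.06491 = 3.925; τ_3 = 8.700/3.925 = 2.217 ms.
Total proper time: 0.05865 + τ_2 + 2.217 = 16.19, so τ_2 = 16.19 − 2.275 = 13.91 ms.
γ_2 = 47.44/13.91 = 3.409; β = √(1 − 1/γ²) = √0.9140.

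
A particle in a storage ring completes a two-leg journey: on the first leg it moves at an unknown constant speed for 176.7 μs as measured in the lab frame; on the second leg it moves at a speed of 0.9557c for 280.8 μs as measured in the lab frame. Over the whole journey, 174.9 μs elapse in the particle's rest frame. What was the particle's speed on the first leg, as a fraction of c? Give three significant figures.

Leg 1: speed unknown; τ_1 = 176.7/γ_1.
Leg 2: γ = 1/√(1 − 0.9557²) = 1/√0.08664 = 3.397; τ_2 = 280.8/3.397 = 82.65 μs.
Total proper time: τ_1 + 82.65 = 174.9, so τ_1 = 174.9 − 82.65 = 92.25 μs.
γ_1 = 176.7/92.25 = 1.915; β = √(1 − 1/γ²) = √0.7274.

β = 0.853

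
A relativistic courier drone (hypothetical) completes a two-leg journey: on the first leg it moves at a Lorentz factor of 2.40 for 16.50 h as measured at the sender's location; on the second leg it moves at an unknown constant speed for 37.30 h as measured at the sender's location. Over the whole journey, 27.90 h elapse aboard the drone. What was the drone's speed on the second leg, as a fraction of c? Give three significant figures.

Leg 1: γ = 2.40; τ_1 = 16.50/2.400 = 6.875 h.
Leg 2: speed unknown; τ_2 = 37.30/γ_2.
Total proper time: 6.875 + τ_2 = 27.90, so τ_2 = 27.90 − 6.875 = 21.02 h.
γ_2 = 37.30/21.02 = 1.774; β = √(1 − 1/γ²) = √0.6823.

β = 0.826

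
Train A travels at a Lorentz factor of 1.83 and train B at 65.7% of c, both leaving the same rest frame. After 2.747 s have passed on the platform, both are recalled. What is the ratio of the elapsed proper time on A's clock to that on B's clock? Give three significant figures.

A: γ = 1.83. B: β = 0.657; γ = 1/√(1 − 0.657²) = 1/√0.5684 = 1.326.
τ_A/τ_B = γ_B/γ_A = 1.326/1.830 = 0.7248, so τ_A/τ_B = 0.7248.

τ_A/τ_B = 0.725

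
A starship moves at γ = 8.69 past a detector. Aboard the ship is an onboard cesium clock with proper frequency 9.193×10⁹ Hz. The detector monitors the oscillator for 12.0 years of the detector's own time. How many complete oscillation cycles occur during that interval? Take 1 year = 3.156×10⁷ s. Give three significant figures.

γ = 8.69
During 12.0 years of lab time, the oscillator's proper time advances by τ = Δt/γ = 12.0/8.690 = 1.381 years = 4.358×10⁷ s.
N = f × τ = 9.193×10⁹ × 4.358×10⁷ = 4.006×10¹⁷.

N = 4.01×10¹⁷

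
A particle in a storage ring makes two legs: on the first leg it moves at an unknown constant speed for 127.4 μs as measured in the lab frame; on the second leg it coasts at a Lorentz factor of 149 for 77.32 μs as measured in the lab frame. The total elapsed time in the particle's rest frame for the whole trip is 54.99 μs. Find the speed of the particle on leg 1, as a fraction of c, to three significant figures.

β = 0.904

Leg 1: speed unknown; τ_1 = 127.4/γ_1.
Leg 2: γ = 149; τ_2 = 77.32/149.0 = 0.5189 μs.
Total proper time: τ_1 + 0.5189 = 54.99, so τ_1 = 54.99 − 0.5189 = 54.47 μs.
γ_1 = 127.4/54.47 = 2.339; β = √(1 − 1/γ²) = √0.8172.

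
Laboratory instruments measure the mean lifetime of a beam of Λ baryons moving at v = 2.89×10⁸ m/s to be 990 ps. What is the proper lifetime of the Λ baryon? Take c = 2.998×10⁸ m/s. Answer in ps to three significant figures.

β = 2.89×10⁸/2.998×10⁸ = 0.9640; γ = 1/√(1 − 0.9640²) = 3.760
The lab-frame lifetime is the dilated interval; the proper lifetime is τ₀ = Δt/γ = 990/3.760 ps.

τ₀ = 263 ps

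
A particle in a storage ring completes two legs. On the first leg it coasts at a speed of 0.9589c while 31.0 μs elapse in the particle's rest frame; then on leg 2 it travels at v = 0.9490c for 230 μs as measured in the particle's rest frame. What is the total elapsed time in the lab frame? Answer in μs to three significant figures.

Δt = 839 μs

Leg 1: γ = 1/√(1 − 0.9589²) = 1/√0.08051 = 3.524; Δt_1 = 3.524 × 31.0 = 109.3 μs.
Leg 2: γ = 1/√(1 − 0.9490²) = 1/√0.09940 = 3.172; Δt_2 = 3.172 × 230 = 729.5 μs.
Total: 109.3 + 729.5 μs.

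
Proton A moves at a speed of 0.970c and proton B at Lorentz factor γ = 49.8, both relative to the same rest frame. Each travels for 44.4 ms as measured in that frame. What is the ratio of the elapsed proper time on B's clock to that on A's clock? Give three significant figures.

A: γ = 1/√(1 − 0.970²) = 1/√0.05910 = 4.113. B: γ = 49.8.
τ_A/τ_B = γ_B/γ_A = 49.80/4.113 = 12.11, so τ_B/τ_A = 0.08260.

τ_B/τ_A = 0.0826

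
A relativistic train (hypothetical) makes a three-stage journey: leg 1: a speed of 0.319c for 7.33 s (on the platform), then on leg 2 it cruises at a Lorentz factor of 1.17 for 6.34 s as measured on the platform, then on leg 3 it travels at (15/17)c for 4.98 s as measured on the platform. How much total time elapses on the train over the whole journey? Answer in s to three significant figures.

Leg 1: γ = 1/√(1 − 0.319²) = 1/√0.8982 = 1.055; τ_1 = 7.33/1.055 = 6.947 s.
Leg 2: γ = 1.17; τ_2 = 6.34/1.170 = 5.419 s.
Leg 3: γ = 1/√(1 − (15/17)²) = 17/8 = 2.125; τ_3 = 4.98/2.125 = 2.344 s.
Total: 6.947 + 5.419 + 2.344 s.

τ = 14.7 s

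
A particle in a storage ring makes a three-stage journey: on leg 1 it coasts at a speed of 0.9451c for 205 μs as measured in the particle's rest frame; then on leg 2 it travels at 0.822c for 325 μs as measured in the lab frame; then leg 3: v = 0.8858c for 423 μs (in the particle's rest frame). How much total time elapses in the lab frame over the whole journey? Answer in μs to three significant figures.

Leg 1: γ = 1/√(1 − 0.9451²) = 1/√0.1068 = 3.060; Δt_1 = 3.060 × 205 = 627.3 μs.
Leg 2: 325 μs is already measured in the lab frame.
Leg 3: γ = 1/√(1 − 0.8858²) = 1/√0.2154 = 2.155; Δt_3 = 2.155 × 423 = 911.5 μs.
Total: 627.3 + 325.0 + 911.5 μs.

Δt = 1860 μs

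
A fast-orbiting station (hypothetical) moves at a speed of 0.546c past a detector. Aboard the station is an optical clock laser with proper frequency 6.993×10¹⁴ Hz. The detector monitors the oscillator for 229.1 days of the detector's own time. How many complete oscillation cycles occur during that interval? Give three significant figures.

N = 1.16×10²²

γ = 1/√(1 − 0.546²) = 1/√0.7019 = 1.194
During 229.1 days of lab time, the oscillator's proper time advances by τ = Δt/γ = 229.1/1.194 = 191.9 days = 1.658×10⁷ s.
N = f × τ = 6.993×10¹⁴ × 1.658×10⁷ = 1.160×10²².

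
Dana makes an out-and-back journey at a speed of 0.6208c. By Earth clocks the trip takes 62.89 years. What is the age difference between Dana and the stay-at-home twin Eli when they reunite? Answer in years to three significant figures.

γ = 1/√(1 − 0.6208²) = 1/√0.6146 = 1.276
Dana's elapsed proper time: τ = 62.89/1.276 = 49.30 years.
Age gap = Δt − τ = 62.89 − 49.30 years.

Δt − τ = 13.6 years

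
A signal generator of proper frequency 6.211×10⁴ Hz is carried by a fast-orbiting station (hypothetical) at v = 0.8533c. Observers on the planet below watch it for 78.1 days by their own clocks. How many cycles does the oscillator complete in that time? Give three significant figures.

N = 2.19×10¹¹

γ = 1/√(1 − 0.8533²) = 1/√0.2719 = 1.918
During 78.1 days of lab time, the oscillator's proper time advances by τ = Δt/γ = 78.1/1.918 = 40.72 days = 3.518×10⁶ s.
N = f × τ = 6.211×10⁴ × 3.518×10⁶ = 2.185×10¹¹.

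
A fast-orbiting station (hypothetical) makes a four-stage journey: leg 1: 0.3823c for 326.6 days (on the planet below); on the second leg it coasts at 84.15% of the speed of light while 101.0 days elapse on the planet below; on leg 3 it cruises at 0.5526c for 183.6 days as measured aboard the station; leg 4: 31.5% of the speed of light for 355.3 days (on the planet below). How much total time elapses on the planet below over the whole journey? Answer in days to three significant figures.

Δt = 1000 days

Leg 1: 326.6 days is already measured on the planet below.
Leg 2: 101.0 days is already measured on the planet below.
Leg 3: γ = 1/√(1 − 0.5526²) = 1/√0.6946 = 1.200; Δt_3 = 1.200 × 183.6 = 220.3 days.
Leg 4: 355.3 days is already measured on the planet below.
Total: 326.6 + 101.0 + 220.3 + 355.3 days.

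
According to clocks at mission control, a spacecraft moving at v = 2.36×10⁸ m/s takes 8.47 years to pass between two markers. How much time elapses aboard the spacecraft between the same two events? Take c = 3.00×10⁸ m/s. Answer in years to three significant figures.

τ = 5.23 years

β = 2.36×10⁸/3.00×10⁸ = 0.7867; γ = 1/√(1 − 0.7867²) = 1.620
The interval measured at mission control is the dilated one; the clock aboard the spacecraft measures the proper time τ = Δt/γ = 8.47/1.620 years.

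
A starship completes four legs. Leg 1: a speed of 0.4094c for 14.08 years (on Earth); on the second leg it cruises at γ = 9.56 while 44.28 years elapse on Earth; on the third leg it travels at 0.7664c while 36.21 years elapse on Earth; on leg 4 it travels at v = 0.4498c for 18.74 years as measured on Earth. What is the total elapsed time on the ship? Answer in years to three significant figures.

τ = 57.5 years

Leg 1: γ = 1/√(1 − 0.4094²) = 1/√0.8324 = 1.096; τ_1 = 14.08/1.096 = 12.85 years.
Leg 2: γ = 9.56; τ_2 = 44.28/9.560 = 4.632 years.
Leg 3: γ = 1/√(1 − 0.7664²) = 1/√0.4126 = 1.557; τ_3 = 36.21/1.557 = 23.26 years.
Leg 4: γ = 1/√(1 − 0.4498²) = 1/√0.7977 = 1.120; τ_4 = 18.74/1.120 = 16.74 years.
Total: 12.85 + 4.632 + 23.26 + 16.74 years.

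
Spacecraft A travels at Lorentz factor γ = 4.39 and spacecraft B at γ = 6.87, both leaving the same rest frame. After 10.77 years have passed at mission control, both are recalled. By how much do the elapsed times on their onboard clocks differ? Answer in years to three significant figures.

A: γ = 4.39; τ_A = 10.77/4.390 = 2.453 years.
B: γ = 6.87; τ_B = 10.77/6.870 = 1.568 years.

|τ_A − τ_B| = 0.886 years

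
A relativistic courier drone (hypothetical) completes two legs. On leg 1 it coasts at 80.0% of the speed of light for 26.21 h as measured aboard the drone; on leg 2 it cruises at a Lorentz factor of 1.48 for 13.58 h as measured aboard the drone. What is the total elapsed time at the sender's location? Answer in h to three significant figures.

Δt = 63.8 h

Leg 1: β = 0.800; γ = 1/√(1 − 0.800²) = 1/√0.3600 = 1.667; Δt_1 = 1.667 × 26.21 = 43.68 h.
Leg 2: γ = 1.48; Δt_2 = 1.480 × 13.58 = 20.10 h.
Total: 43.68 + 20.10 h.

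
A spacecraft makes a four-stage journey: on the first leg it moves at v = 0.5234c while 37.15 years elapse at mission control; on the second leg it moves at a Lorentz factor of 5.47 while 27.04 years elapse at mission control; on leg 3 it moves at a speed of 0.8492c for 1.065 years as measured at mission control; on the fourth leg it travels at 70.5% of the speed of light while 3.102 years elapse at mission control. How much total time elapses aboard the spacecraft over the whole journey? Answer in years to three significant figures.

τ = 39.4 years

Leg 1: γ = 1/√(1 − 0.5234²) = 1/√0.7261 = 1.174; τ_1 = 37.15/1.174 = 31.66 years.
Leg 2: γ = 5.47; τ_2 = 27.04/5.470 = 4.943 years.
Leg 3: γ = 1/√(1 − 0.8492²) = 1/√0.2789 = 1.894; τ_3 = 1.065/1.894 = 0.5624 years.
Leg 4: β = 0.705; γ = 1/√(1 − 0.705²) = 1/√0.5030 = 1.410; τ_4 = 3.102/1.410 = 2.200 years.
Total: 31.66 + 4.943 + 0.5624 + 2.200 years.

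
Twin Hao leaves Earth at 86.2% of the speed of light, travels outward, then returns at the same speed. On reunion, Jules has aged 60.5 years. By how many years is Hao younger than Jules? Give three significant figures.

β = 0.862; γ = 1/√(1 − 0.862²) = 1/√0.2570 = 1.973
Hao's elapsed proper time: τ = 60.5/1.973 = 30.67 years.
Age gap = Δt − τ = 60.5 − 30.67 years.

Δt − τ = 29.8 years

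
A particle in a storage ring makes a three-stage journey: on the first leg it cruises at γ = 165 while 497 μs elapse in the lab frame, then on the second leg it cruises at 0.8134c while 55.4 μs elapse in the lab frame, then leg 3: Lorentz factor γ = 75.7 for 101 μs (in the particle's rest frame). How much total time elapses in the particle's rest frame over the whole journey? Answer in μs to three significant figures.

τ = 136 μs

Leg 1: γ = 165; τ_1 = 497/165.0 = 3.012 μs.
Leg 2: γ = 1/√(1 − 0.8134²) = 1/√0.3384 = 1.719; τ_2 = 55.4/1.719 = 32.23 μs.
Leg 3: 101 μs is already measured in the particle's rest frame.
Total: 3.012 + 32.23 + 101.0 μs.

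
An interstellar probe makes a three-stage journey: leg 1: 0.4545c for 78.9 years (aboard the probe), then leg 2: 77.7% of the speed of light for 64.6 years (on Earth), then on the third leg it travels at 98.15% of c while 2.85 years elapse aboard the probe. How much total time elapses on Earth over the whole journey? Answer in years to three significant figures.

Leg 1: γ = 1/√(1 − 0.4545²) = 1/√0.7934 = 1.123; Δt_1 = 1.123 × 78.9 = 88.58 years.
Leg 2: 64.6 years is already measured on Earth.
Leg 3: β = 0.9815; γ = 1/√(1 − 0.9815²) = 1/√0.03666 = 5.223; Δt_3 = 5.223 × 2.85 = 14.89 years.
Total: 88.58 + 64.60 + 14.89 years.

Δt = 168 years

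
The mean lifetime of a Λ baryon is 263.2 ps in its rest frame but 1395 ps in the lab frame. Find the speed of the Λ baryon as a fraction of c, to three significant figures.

γ = Δt/τ₀ = 1395/263.2 = 5.300
β = √(1 − 1/γ²) = √(1 − 0.03560) = √0.9644

β = 0.982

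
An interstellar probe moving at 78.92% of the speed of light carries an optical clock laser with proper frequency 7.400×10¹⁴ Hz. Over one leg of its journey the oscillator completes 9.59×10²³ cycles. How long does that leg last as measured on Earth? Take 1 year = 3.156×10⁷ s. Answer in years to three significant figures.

β = 0.7892; γ = 1/√(1 − 0.7892²) = 1/√0.3772 = 1.628
Proper time for N cycles: τ = N/f = 9.59×10²³/(7.400×10¹⁴) = 1.296×10⁹ s = 41.06 years.
Lab-frame duration Δt = γτ = 1.628 × 41.06 = 66.86 years.

Δt = 66.9 years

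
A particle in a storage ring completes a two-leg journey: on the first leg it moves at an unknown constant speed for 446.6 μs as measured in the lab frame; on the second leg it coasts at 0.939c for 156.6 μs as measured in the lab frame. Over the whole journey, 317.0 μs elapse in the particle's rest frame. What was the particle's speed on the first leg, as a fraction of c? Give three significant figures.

β = 0.808

Leg 1: speed unknown; τ_1 = 446.6/γ_1.
Leg 2: γ = 1/√(1 − 0.939²) = 1/√0.1183 = 2.908; τ_2 = 156.6/2.908 = 53.86 μs.
Total proper time: τ_1 + 53.86 = 317.0, so τ_1 = 317.0 − 53.86 = 263.1 μs.
γ_1 = 446.6/263.1 = 1.697; β = √(1 − 1/γ²) = √0.6528.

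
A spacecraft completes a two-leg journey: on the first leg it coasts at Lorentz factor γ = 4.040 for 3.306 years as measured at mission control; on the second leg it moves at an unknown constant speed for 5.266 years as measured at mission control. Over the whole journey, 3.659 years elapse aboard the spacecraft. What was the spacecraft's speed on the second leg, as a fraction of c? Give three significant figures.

Leg 1: γ = 4.040; τ_1 = 3.306/4.040 = 0.8183 years.
Leg 2: speed unknown; τ_2 = 5.266/γ_2.
Total proper time: 0.8183 + τ_2 = 3.659, so τ_2 = 3.659 − 0.8183 = 2.841 years.
γ_2 = 5.266/2.841 = 1.854; β = √(1 − 1/γ²) = √0.7090.

β = 0.842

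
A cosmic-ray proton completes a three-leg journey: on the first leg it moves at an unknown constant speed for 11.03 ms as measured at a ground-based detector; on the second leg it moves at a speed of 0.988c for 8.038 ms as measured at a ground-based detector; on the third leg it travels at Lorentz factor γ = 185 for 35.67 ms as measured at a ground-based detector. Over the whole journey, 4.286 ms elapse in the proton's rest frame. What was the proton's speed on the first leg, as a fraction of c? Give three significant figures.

Leg 1: speed unknown; τ_1 = 11.03/γ_1.
Leg 2: γ = 1/√(1 − 0.988²) = 1/√0.02386 = 6.474; τ_2 = 8.038/6.474 = 1.242 ms.
Leg 3: γ = 185; τ_3 = 35.67/185.0 = 0.1928 ms.
Total proper time: τ_1 + 1.242 + 0.1928 = 4.286, so τ_1 = 4.286 − 1.434 = 2.852 ms.
γ_1 = 11.03/2.852 = 3.868; β = √(1 − 1/γ²) = √0.9332.

β = 0.966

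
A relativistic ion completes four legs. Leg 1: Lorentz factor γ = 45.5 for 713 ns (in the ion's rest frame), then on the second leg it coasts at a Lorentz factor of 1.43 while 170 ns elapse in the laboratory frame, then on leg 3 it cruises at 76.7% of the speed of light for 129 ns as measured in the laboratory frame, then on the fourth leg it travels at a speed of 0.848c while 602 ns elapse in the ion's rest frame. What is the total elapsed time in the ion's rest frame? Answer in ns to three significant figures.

τ = 1520 ns

Leg 1: 713 ns is already measured in the ion's rest frame.
Leg 2: γ = 1.43; τ_2 = 170/1.430 = 118.9 ns.
Leg 3: β = 0.767; γ = 1/√(1 − 0.767²) = 1/√0.4117 = 1.558; τ_3 = 129/1.558 = 82.77 ns.
Leg 4: 602 ns is already measured in the ion's rest frame.
Total: 713.0 + 118.9 + 82.77 + 602.0 ns.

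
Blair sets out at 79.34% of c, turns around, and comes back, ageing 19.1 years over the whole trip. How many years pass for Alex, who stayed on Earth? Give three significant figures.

β = 0.7934; γ = 1/√(1 − 0.7934²) = 1/√0.3705 = 1.643
Earth-frame duration is the dilated interval: Δt = γτ = 1.643 × 19.1 years.

Δt = 31.4 years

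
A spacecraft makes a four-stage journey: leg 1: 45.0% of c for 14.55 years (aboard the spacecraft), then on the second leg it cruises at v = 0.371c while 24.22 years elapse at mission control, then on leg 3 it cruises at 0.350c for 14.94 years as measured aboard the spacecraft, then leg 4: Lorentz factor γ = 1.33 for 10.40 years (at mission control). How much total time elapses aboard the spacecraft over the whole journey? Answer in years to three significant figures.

τ = 59.8 years

Leg 1: 14.55 years is already measured aboard the spacecraft.
Leg 2: γ = 1/√(1 − 0.371²) = 1/√0.8624 = 1.077; τ_2 = 24.22/1.077 = 22.49 years.
Leg 3: 14.94 years is already measured aboard the spacecraft.
Leg 4: γ = 1.33; τ_4 = 10.40/1.330 = 7.820 years.
Total: 14.55 + 22.49 + 14.94 + 7.820 years.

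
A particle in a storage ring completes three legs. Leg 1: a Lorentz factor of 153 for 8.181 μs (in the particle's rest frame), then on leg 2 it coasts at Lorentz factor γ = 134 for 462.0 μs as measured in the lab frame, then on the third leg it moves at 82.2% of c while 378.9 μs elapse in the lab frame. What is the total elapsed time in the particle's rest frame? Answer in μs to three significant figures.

τ = 227 μs

Leg 1: 8.181 μs is already measured in the particle's rest frame.
Leg 2: γ = 134; τ_2 = 462.0/134.0 = 3.448 μs.
Leg 3: β = 0.822; γ = 1/√(1 − 0.822²) = 1/√0.3243 = 1.756; τ_3 = 378.9/1.756 = 215.8 μs.
Total: 8.181 + 3.448 + 215.8 μs.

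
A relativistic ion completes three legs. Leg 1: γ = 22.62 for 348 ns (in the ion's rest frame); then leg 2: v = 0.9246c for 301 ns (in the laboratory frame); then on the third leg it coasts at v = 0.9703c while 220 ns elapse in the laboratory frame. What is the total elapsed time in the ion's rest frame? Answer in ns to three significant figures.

τ = 516 ns

Leg 1: 348 ns is already measured in the ion's rest frame.
Leg 2: γ = 1/√(1 − 0.9246²) = 1/√0.1451 = 2.625; τ_2 = 301/2.625 = 114.7 ns.
Leg 3: γ = 1/√(1 − 0.9703²) = 1/√0.05852 = 4.134; τ_3 = 220/4.134 = 53.22 ns.
Total: 348.0 + 114.7 + 53.22 ns.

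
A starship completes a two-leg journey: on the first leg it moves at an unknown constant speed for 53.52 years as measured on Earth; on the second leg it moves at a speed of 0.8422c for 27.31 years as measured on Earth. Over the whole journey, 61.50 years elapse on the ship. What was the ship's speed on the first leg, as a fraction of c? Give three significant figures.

β = 0.486

Leg 1: speed unknown; τ_1 = 53.52/γ_1.
Leg 2: γ = 1/√(1 − 0.8422²) = 1/√0.2907 = 1.855; τ_2 = 27.31/1.855 = 14.72 years.
Total proper time: τ_1 + 14.72 = 61.50, so τ_1 = 61.50 − 14.72 = 46.78 years.
γ_1 = 53.52/46.78 = 1.144; β = √(1 − 1/γ²) = √0.2362.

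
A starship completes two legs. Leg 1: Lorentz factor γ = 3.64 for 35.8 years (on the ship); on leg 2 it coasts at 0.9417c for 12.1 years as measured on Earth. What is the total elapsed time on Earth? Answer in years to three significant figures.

Δt = 142 years

Leg 1: γ = 3.64; Δt_1 = 3.640 × 35.8 = 130.3 years.
Leg 2: 12.1 years is already measured on Earth.
Total: 130.3 + 12.10 years.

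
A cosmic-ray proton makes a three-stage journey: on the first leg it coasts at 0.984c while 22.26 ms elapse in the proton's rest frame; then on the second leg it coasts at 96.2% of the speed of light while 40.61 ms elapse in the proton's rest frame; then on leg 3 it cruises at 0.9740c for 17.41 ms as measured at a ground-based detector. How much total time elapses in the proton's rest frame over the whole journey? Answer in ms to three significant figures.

Leg 1: 22.26 ms is already measured in the proton's rest frame.
Leg 2: 40.61 ms is already measured in the proton's rest frame.
Leg 3: γ = 1/√(1 − 0.9740²) = 1/√0.05132 = 4.414; τ_3 = 17.41/4.414 = 3.944 ms.
Total: 22.26 + 40.61 + 3.944 ms.

τ = 66.8 ms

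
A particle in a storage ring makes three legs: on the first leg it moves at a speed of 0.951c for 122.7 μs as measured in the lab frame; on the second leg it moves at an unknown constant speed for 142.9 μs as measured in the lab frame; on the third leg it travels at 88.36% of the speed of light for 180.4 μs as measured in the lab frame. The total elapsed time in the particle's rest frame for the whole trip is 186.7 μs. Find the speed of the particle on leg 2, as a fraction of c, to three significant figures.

β = 0.893

Leg 1: γ = 1/√(1 − 0.951²) = 1/√0.09560 = 3.234; τ_1 = 122.7/3.234 = 37.94 μs.
Leg 2: speed unknown; τ_2 = 142.9/γ_2.
Leg 3: β = 0.8836; γ = 1/√(1 − 0.8836²) = 1/√0.2193 = 2.136; τ_3 = 180.4/2.136 = 84.47 μs.
Total proper time: 37.94 + τ_2 + 84.47 = 186.7, so τ_2 = 186.7 − 122.4 = 64.29 μs.
γ_2 = 142.9/64.29 = 2.223; β = √(1 − 1/γ²) = √0.7976.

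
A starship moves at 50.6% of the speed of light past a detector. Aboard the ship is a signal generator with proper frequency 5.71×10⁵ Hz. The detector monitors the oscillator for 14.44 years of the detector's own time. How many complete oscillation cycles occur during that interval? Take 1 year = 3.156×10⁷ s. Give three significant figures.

N = 2.24×10¹⁴

β = 0.506; γ = 1/√(1 − 0.506²) = 1/√0.7440 = 1.159
During 14.44 years of lab time, the oscillator's proper time advances by τ = Δt/γ = 14.44/1.159 = 12.45 years = 3.931×10⁸ s.
N = f × τ = 5.71×10⁵ × 3.931×10⁸ = 2.244×10¹⁴.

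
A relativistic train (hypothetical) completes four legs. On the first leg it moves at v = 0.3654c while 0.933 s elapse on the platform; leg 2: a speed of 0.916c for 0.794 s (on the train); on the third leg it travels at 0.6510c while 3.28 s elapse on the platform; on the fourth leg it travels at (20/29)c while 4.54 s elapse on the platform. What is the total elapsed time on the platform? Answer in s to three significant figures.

Δt = 10.7 s

Leg 1: 0.933 s is already measured on the platform.
Leg 2: γ = 1/√(1 − 0.916²) = 1/√0.1609 = 2.493; Δt_2 = 2.493 × 0.794 = 1.979 s.
Leg 3: 3.28 s is already measured on the platform.
Leg 4: 4.54 s is already measured on the platform.
Total: 0.9330 + 1.979 + 3.280 + 4.540 s.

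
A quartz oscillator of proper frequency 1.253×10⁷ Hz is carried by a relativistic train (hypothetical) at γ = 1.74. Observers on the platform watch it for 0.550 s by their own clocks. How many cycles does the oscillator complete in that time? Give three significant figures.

N = 3.96×10⁶

γ = 1.74
During 0.550 s of lab time, the oscillator's proper time advances by τ = Δt/γ = 0.550/1.740 = 0.3161 s = 3.161×10⁻¹ s.
N = f × τ = 1.253×10⁷ × 3.161×10⁻¹ = 3.961×10⁶.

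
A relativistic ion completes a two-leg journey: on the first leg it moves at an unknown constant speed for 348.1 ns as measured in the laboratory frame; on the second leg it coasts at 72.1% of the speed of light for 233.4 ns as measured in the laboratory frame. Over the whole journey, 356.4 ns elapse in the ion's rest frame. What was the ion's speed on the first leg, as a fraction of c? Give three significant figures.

β = 0.829

Leg 1: speed unknown; τ_1 = 348.1/γ_1.
Leg 2: β = 0.721; γ = 1/√(1 − 0.721²) = 1/√0.4802 = 1.443; τ_2 = 233.4/1.443 = 161.7 ns.
Total proper time: τ_1 + 161.7 = 356.4, so τ_1 = 356.4 − 161.7 = 194.7 ns.
γ_1 = 348.1/194.7 = 1.788; β = √(1 − 1/γ²) = √0.6873.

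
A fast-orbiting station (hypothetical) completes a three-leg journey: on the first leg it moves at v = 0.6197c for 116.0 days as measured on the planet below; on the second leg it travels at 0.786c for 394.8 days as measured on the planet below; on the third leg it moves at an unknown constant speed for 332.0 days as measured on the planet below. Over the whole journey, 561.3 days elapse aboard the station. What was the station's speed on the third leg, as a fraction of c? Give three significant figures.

Leg 1: γ = 1/√(1 − 0.6197²) = 1/√0.6160 = 1.274; τ_1 = 116.0/1.274 = 91.04 days.
Leg 2: γ = 1/√(1 − 0.786²) = 1/√0.3822 = 1.618; τ_2 = 394.8/1.618 = 244.1 days.
Leg 3: speed unknown; τ_3 = 332.0/γ_3.
Total proper time: 91.04 + 244.1 + τ_3 = 561.3, so τ_3 = 561.3 − 335.1 = 226.2 days.
γ_3 = 332.0/226.2 = 1.468; β = √(1 − 1/γ²) = √0.5359.

β = 0.732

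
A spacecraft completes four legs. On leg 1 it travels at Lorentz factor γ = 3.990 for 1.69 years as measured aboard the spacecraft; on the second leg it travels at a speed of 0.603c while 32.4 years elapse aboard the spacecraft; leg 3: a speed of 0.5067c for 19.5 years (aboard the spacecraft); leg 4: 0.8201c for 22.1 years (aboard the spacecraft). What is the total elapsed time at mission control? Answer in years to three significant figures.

Δt = 109 years

Leg 1: γ = 3.990; Δt_1 = 3.990 × 1.69 = 6.743 years.
Leg 2: γ = 1/√(1 − 0.603²) = 1/√0.6364 = 1.254; Δt_2 = 1.254 × 32.4 = 40.61 years.
Leg 3: γ = 1/√(1 − 0.5067²) = 1/√0.7433 = 1.160; Δt_3 = 1.160 × 19.5 = 22.62 years.
Leg 4: γ = 1/√(1 − 0.8201²) = 1/√0.3274 = 1.748; Δt_4 = 1.748 × 22.1 = 38.62 years.
Total: 6.743 + 40.61 + 22.62 + 38.62 years.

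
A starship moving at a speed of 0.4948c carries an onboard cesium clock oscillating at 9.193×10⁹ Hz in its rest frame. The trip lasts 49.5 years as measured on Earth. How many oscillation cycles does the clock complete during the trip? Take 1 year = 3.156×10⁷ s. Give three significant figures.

γ = 1/√(1 − 0.4948²) = 1/√0.7552 = 1.151
The oscillator's own cycle count is N = f × τ where τ is the proper time on the ship. τ = Δt/γ = 49.5/1.151 = 43.02 years = 1.358×10⁹ s.
N = 9.193×10⁹ × 1.358×10⁹ = 1.248×10¹⁹.

N = 1.25×10¹⁹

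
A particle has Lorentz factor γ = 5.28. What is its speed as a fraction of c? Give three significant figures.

β = √(1 − 1/γ²) = √(1 − 1/5.28²) = √(1 − 0.03587) = √0.9641

β = 0.982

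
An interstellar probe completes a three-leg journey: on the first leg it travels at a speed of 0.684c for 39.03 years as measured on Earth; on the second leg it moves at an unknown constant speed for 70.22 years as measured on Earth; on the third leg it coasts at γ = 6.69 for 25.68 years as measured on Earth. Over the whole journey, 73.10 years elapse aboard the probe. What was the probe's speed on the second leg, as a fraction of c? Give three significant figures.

β = 0.814

Leg 1: γ = 1/√(1 − 0.684²) = 1/√0.5321 = 1.371; τ_1 = 39.03/1.371 = 28.47 years.
Leg 2: speed unknown; τ_2 = 70.22/γ_2.
Leg 3: γ = 6.69; τ_3 = 25.68/6.690 = 3.839 years.
Total proper time: 28.47 + τ_2 + 3.839 = 73.10, so τ_2 = 73.10 − 32.31 = 40.79 years.
γ_2 = 70.22/40.79 = 1.722; β = √(1 − 1/γ²) = √0.6626.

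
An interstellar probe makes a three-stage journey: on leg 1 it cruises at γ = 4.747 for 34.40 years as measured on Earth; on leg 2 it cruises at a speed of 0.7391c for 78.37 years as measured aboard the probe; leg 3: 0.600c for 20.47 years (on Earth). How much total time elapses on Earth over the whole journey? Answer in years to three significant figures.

Leg 1: 34.40 years is already measured on Earth.
Leg 2: γ = 1/√(1 − 0.7391²) = 1/√0.4537 = 1.485; Δt_2 = 1.485 × 78.37 = 116.3 years.
Leg 3: 20.47 years is already measured on Earth.
Total: 34.40 + 116.3 + 20.47 years.

Δt = 171 years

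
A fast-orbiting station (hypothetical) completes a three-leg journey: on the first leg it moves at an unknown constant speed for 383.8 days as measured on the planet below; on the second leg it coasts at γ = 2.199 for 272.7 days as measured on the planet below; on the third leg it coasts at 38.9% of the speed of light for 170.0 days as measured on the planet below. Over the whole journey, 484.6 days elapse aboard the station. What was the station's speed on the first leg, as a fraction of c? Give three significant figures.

β = 0.847

Leg 1: speed unknown; τ_1 = 383.8/γ_1.
Leg 2: γ = 2.199; τ_2 = 272.7/2.199 = 124.0 days.
Leg 3: β = 0.389; γ = 1/√(1 − 0.389²) = 1/√0.8487 = 1.085; τ_3 = 170.0/1.085 = 156.6 days.
Total proper time: τ_1 + 124.0 + 156.6 = 484.6, so τ_1 = 484.6 − 280.6 = 204.0 days.
γ_1 = 383.8/204.0 = 1.882; β = √(1 − 1/γ²) = √0.7175.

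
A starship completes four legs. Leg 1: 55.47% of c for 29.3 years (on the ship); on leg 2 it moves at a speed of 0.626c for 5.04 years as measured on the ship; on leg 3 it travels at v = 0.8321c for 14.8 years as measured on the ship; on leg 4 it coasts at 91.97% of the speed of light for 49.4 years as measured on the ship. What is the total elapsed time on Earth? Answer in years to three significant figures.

Leg 1: β = 0.5547; γ = 1/√(1 − 0.5547²) = 1/√0.6923 = 1.202; Δt_1 = 1.202 × 29.3 = 35.21 years.
Leg 2: γ = 1/√(1 − 0.626²) = 1/√0.6081 = 1.282; Δt_2 = 1.282 × 5.04 = 6.463 years.
Leg 3: γ = 1/√(1 − 0.8321²) = 1/√0.3076 = 1.803; Δt_3 = 1.803 × 14.8 = 26.68 years.
Leg 4: β = 0.9197; γ = 1/√(1 − 0.9197²) = 1/√0.1542 = 2.547; Δt_4 = 2.547 × 49.4 = 125.8 years.
Total: 35.21 + 6.463 + 26.68 + 125.8 years.

Δt = 194 years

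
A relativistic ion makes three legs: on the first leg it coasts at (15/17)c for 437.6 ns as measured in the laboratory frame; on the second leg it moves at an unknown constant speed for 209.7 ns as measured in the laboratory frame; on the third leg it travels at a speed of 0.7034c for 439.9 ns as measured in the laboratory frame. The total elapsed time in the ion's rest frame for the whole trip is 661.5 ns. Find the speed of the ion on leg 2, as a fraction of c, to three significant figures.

β = 0.732

Leg 1: γ = 1/√(1 − (15/17)²) = 17/8 = 2.125; τ_1 = 437.6/2.125 = 205.9 ns.
Leg 2: speed unknown; τ_2 = 209.7/γ_2.
Leg 3: γ = 1/√(1 − 0.7034²) = 1/√0.5052 = 1.407; τ_3 = 439.9/1.407 = 312.7 ns.
Total proper time: 205.9 + τ_2 + 312.7 = 661.5, so τ_2 = 661.5 − 518.6 = 142.9 ns.
γ_2 = 209.7/142.9 = 1.468; β = √(1 − 1/γ²) = √0.5357.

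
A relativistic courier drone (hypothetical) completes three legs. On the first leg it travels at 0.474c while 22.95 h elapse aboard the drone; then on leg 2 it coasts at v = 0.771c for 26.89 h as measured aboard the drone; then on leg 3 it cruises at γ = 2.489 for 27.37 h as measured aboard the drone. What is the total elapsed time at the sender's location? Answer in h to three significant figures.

Δt = 136 h

Leg 1: γ = 1/√(1 − 0.474²) = 1/√0.7753 = 1.136; Δt_1 = 1.136 × 22.95 = 26.06 h.
Leg 2: γ = 1/√(1 − 0.771²) = 1/√0.4056 = 1.570; Δt_2 = 1.570 × 26.89 = 42.22 h.
Leg 3: γ = 2.489; Δt_3 = 2.489 × 27.37 = 68.12 h.
Total: 26.06 + 42.22 + 68.12 h.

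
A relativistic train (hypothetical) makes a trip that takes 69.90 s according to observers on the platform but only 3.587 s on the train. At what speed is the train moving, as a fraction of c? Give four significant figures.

β = 0.9987

The proper time is measured on the train (both events occur at the train's location); Δt is measured on the platform. γ = Δt/τ = 69.90/3.587 = 19.49.
β = √(1 − 1/γ²) = √(1 − 0.002633) = √0.9974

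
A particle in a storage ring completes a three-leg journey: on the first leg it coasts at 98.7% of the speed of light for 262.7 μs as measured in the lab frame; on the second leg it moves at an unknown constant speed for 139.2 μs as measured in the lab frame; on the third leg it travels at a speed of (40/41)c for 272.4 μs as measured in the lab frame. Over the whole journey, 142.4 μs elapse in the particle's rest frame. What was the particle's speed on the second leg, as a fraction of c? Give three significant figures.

Leg 1: β = 0.987; γ = 1/√(1 − 0.987²) = 1/√0.02583 = 6.222; τ_1 = 262.7/6.222 = 42.22 μs.
Leg 2: speed unknown; τ_2 = 139.2/γ_2.
Leg 3: γ = 1/√(1 − (40/41)²) = 41/9 ≈ 4.556; τ_3 = 272.4/4.556 = 59.80 μs.
Total proper time: 42.22 + τ_2 + 59.80 = 142.4, so τ_2 = 142.4 − 102.0 = 40.38 μs.
γ_2 = 139.2/40.38 = 3.447; β = √(1 − 1/γ²) = √0.9158.

β = 0.957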